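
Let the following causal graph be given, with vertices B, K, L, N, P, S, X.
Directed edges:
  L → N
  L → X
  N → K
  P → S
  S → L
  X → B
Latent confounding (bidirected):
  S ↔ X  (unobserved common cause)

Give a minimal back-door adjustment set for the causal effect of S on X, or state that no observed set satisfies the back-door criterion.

S→X: no observed back-door set.

desc(S)\{S}={B,K,L,N,X}; candidates ⊆ {P}.
S↔X: latent back-door arc(s) into S.
size 0: {}; under {} S still reaches {B,P,X} ∋ X.
size 1: {P}; under {P} S still reaches {B,X} ∋ X.
S↔X cannot be blocked by any observed set — no back-door set.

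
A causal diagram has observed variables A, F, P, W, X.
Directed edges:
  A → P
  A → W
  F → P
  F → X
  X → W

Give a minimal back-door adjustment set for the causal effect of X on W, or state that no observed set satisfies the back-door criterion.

X→W: minimal back-door set ∅.

desc(X)\{X}={W}; candidates ⊆ {A,F,P}.
∅: X⊥W given ∅ in G with X→· removed — back-door holds.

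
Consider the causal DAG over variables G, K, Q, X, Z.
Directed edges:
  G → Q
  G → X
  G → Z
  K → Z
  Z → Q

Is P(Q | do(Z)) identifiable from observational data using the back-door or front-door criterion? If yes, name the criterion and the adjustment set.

desc(Z)\{Z}={Q}; candidates ⊆ {G,K,X}.
size 0: {}; under {} Z still reaches {G,K,Q,X} ∋ Q.
{G}: Z⊥Q given {G} in G with Z→· removed — back-door holds.
P(Q|do(Z)) = Σ_{G} P(Q|Z,G)·P(G).

P(Q|do(Z)): backdoor, adjust for {G}.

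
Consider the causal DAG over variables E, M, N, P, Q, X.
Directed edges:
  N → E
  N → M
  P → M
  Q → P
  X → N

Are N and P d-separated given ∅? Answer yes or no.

Yes — N ⊥ P | ∅.

Bayes-Ball from N | ∅ reaches {E,M,X}.
P ∉ reach(N|∅) ⇒ N ⊥ P | ∅.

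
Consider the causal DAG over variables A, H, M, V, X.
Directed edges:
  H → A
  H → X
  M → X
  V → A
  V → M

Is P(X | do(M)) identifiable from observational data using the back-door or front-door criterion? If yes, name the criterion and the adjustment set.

desc(M)\{M}={X}; candidates ⊆ {A,H,V}.
∅: M⊥X given ∅ in G with M→· removed — back-door holds.
P(X|do(M)) = P(X|M) — no adjustment needed.

P(X|do(M)): backdoor, adjust for ∅.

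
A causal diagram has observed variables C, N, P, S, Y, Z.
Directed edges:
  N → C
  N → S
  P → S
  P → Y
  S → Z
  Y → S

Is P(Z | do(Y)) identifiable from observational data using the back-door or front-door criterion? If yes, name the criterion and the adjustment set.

desc(Y)\{Y}={S,Z}; candidates ⊆ {C,N,P}.
size 0: {}; under {} Y still reaches {P,S,Z} ∋ Z.
{P}: Y⊥Z given {P} in G with Y→· removed — back-door holds.
P(Z|do(Y)) = Σ_{P} P(Z|Y,P)·P(P).

P(Z|do(Y)): backdoor, adjust for {P}.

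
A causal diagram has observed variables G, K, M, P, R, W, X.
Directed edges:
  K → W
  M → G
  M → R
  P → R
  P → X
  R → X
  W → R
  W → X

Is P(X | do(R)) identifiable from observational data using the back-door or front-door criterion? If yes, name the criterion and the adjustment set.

P(X|do(R)): backdoor, adjust for {P, W}.

desc(R)\{R}={X}; candidates ⊆ {G,K,M,P,W}.
size 0: {}; under {} R still reaches {G,K,M,P,W,X} ∋ X.
size 1: {G}, {K}, {M} …(+2); under {G} R still reaches {K,M,P,W,X} ∋ X.
{P,W}: R⊥X given {P,W} in G with R→· removed — back-door holds.
P(X|do(R)) = Σ_{P,W} P(X|R,P,W)·P(P,W).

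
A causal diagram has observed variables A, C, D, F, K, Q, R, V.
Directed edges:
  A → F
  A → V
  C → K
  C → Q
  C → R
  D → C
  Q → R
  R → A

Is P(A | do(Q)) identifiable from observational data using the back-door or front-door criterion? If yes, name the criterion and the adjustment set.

desc(Q)\{Q}={A,F,R,V}; candidates ⊆ {C,D,K}.
size 0: {}; under {} Q still reaches {A,C,D,F,K,R,V} ∋ A.
{C}: Q⊥A given {C} in G with Q→· removed — back-door holds.
P(A|do(Q)) = Σ_{C} P(A|Q,C)·P(C).

P(A|do(Q)): backdoor, adjust for {C}.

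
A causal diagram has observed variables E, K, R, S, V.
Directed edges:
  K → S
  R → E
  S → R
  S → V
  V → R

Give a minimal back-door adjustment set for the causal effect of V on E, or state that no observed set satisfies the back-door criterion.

V→E: minimal back-door set {S}.

desc(V)\{V}={E,R}; candidates ⊆ {K,S}.
size 0: {}; under {} V still reaches {E,K,R,S} ∋ E.
{S}: V⊥E given {S} in G with V→· removed — back-door holds.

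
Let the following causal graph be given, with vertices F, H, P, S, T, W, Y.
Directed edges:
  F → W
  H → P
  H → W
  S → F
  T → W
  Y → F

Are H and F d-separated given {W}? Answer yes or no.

Bayes-Ball from H | {W} reaches {F,P,S,T,Y}.
F ∈ reach(H|{W}) ⇒ H ⊥̸ F | {W}.

No — H and F are d-connected given {W}.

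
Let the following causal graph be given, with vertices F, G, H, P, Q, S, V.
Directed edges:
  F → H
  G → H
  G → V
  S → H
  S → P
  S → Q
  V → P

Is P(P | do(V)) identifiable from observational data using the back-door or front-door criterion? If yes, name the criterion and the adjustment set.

P(P|do(V)): backdoor, adjust for ∅.

desc(V)\{V}={P}; candidates ⊆ {F,G,H,Q,S}.
∅: V⊥P given ∅ in G with V→· removed — back-door holds.
P(P|do(V)) = P(P|V) — no adjustment needed.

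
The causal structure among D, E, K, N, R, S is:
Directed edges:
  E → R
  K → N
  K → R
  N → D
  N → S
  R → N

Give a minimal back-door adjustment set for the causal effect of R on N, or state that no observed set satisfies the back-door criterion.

R→N: minimal back-door set {K}.

desc(R)\{R}={D,N,S}; candidates ⊆ {E,K}.
size 0: {}; under {} R still reaches {D,E,K,N,S} ∋ N.
{K}: R⊥N given {K} in G with R→· removed — back-door holds.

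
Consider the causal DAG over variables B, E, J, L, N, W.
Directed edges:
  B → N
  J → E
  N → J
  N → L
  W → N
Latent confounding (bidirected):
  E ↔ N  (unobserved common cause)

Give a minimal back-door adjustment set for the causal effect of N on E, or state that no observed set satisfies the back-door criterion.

desc(N)\{N}={E,J,L}; candidates ⊆ {B,W}.
N↔E: latent back-door arc(s) into N.
size 0: {}; under {} N still reaches {B,E,W} ∋ E.
size 1: {B}, {W}; under {B} N still reaches {E,W} ∋ E.
size 2: {B,W}; under {B,W} N still reaches {E} ∋ E.
N↔E cannot be blocked by any observed set — no back-door set.

N→E: no observed back-door set.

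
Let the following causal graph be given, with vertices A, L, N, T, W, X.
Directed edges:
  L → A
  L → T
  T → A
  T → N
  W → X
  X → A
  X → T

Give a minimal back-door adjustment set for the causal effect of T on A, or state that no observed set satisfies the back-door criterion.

T→A: minimal back-door set {L, X}.

desc(T)\{T}={A,N}; candidates ⊆ {L,W,X}.
size 0: {}; under {} T still reaches {A,L,W,X} ∋ A.
size 1: {L}, {W}, {X}; under {L} T still reaches {A,W,X} ∋ A.
{L,X}: T⊥A given {L,X} in G with T→· removed — back-door holds.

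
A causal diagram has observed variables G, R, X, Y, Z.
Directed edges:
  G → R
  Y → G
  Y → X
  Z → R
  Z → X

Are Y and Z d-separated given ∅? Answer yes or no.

Yes — Y ⊥ Z | ∅.

Bayes-Ball from Y | ∅ reaches {G,R,X}.
Z ∉ reach(Y|∅) ⇒ Y ⊥ Z | ∅.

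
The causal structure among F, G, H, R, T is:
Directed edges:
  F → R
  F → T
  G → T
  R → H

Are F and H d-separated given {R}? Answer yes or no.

Yes — F ⊥ H | {R}.

Bayes-Ball from F | {R} reaches {T}.
H ∉ reach(F|{R}) ⇒ F ⊥ H | {R}.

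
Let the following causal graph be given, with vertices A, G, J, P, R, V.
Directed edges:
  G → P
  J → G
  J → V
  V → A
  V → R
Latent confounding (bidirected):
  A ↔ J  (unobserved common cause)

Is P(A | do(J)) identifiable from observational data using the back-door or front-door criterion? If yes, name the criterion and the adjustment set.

P(A|do(J)): frontdoor, adjust for {V}.

desc(J)\{J}={A,G,P,R,V}; candidates ⊆ {—}.
J↔A: latent back-door arc(s) into J.
size 0: {}; under {} J still reaches {A} ∋ A.
J↔A cannot be blocked by any observed set — no back-door set.
{V}: (i) intercepts every directed J→A path; (ii) no back-door J→{V}; (iii) {J} blocks every back-door {V}→A. Front-door holds.
P(A|do(J)) = Σ_{V} P(V|J) Σ_{J'} P(A|V,J')P(J').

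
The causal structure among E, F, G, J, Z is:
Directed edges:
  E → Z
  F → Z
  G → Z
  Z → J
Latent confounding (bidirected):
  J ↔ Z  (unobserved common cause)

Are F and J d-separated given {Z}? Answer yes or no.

No — F and J are d-connected given {Z}.

Bayes-Ball from F | {Z} reaches {E,G,J}.
J ∈ reach(F|{Z}) ⇒ F ⊥̸ J | {Z}.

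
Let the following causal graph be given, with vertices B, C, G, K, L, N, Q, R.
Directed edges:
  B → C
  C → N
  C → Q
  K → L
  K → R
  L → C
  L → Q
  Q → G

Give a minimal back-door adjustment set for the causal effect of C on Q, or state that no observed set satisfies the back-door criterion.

desc(C)\{C}={G,N,Q}; candidates ⊆ {B,K,L,R}.
size 0: {}; under {} C still reaches {B,G,K,L,Q,R} ∋ Q.
{L}: C⊥Q given {L} in G with C→· removed — back-door holds.

C→Q: minimal back-door set {L}.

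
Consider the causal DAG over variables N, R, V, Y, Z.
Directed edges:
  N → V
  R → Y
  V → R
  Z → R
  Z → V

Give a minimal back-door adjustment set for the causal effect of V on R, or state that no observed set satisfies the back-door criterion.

V→R: minimal back-door set {Z}.

desc(V)\{V}={R,Y}; candidates ⊆ {N,Z}.
size 0: {}; under {} V still reaches {N,R,Y,Z} ∋ R.
{Z}: V⊥R given {Z} in G with V→· removed — back-door holds.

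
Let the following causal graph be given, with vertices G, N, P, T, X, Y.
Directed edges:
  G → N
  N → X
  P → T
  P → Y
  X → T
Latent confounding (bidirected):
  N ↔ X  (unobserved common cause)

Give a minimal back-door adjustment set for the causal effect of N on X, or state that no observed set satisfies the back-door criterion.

N→X: no observed back-door set.

desc(N)\{N}={T,X}; candidates ⊆ {G,P,Y}.
N↔X: latent back-door arc(s) into N.
size 0: {}; under {} N still reaches {G,T,X} ∋ X.
size 1: {G}, {P}, {Y}; under {G} N still reaches {T,X} ∋ X.
size 2: {G,P}, {G,Y}, {P,Y}; under {G,P} N still reaches {T,X} ∋ X.
N↔X cannot be blocked by any observed set — no back-door set.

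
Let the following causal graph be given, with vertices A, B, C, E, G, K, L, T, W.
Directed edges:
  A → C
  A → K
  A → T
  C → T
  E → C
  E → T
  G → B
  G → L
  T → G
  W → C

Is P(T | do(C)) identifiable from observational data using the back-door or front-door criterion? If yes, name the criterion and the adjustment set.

P(T|do(C)): backdoor, adjust for {A, E}.

desc(C)\{C}={B,G,L,T}; candidates ⊆ {A,E,K,W}.
size 0: {}; under {} C still reaches {A,B,E,G,K,L,T,W} ∋ T.
size 1: {A}, {E}, {K} …(+1); under {A} C still reaches {B,E,G,L,T,W} ∋ T.
{A,E}: C⊥T given {A,E} in G with C→· removed — back-door holds.
P(T|do(C)) = Σ_{A,E} P(T|C,A,E)·P(A,E).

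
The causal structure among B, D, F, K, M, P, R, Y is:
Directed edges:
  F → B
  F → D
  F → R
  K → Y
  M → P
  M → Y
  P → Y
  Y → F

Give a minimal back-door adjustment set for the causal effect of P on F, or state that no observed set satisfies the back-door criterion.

desc(P)\{P}={B,D,F,R,Y}; candidates ⊆ {K,M}.
size 0: {}; under {} P still reaches {B,D,F,M,R,Y} ∋ F.
{M}: P⊥F given {M} in G with P→· removed — back-door holds.

P→F: minimal back-door set {M}.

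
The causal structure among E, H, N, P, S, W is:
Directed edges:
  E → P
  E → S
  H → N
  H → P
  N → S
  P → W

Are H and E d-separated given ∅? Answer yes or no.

Bayes-Ball from H | ∅ reaches {N,P,S,W}.
E ∉ reach(H|∅) ⇒ H ⊥ E | ∅.

Yes — H ⊥ E | ∅.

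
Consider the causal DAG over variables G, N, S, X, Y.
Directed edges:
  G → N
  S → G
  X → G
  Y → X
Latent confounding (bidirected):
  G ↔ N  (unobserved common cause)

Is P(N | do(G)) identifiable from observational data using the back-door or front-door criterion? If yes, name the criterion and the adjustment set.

desc(G)\{G}={N}; candidates ⊆ {S,X,Y}.
G↔N: latent back-door arc(s) into G.
size 0: {}; under {} G still reaches {N,S,X,Y} ∋ N.
size 1: {S}, {X}, {Y}; under {S} G still reaches {N,X,Y} ∋ N.
size 2: {S,X}, {S,Y}, {X,Y}; under {S,X} G still reaches {N} ∋ N.
G↔N cannot be blocked by any observed set — no back-door set.
No mediator lies on a directed G→…→N path.
Neither criterion identifies P(N|do(G)) in this graph.

P(N|do(G)): not identifiable (no BD/FD set).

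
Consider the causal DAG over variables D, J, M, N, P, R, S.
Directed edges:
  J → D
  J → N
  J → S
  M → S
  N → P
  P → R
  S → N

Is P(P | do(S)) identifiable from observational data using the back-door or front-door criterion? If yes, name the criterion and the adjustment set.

desc(S)\{S}={N,P,R}; candidates ⊆ {D,J,M}.
size 0: {}; under {} S still reaches {D,J,M,N,P,R} ∋ P.
{J}: S⊥P given {J} in G with S→· removed — back-door holds.
P(P|do(S)) = Σ_{J} P(P|S,J)·P(J).

P(P|do(S)): backdoor, adjust for {J}.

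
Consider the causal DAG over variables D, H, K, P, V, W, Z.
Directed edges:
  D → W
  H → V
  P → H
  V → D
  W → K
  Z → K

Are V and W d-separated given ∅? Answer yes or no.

No — V and W are d-connected given ∅.

Bayes-Ball from V | ∅ reaches {D,H,K,P,W}.
W ∈ reach(V|∅) ⇒ V ⊥̸ W | ∅.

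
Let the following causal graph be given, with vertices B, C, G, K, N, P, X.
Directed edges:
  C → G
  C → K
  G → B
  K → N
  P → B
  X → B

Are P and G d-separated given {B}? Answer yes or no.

Bayes-Ball from P | {B} reaches {C,G,K,N,X}.
G ∈ reach(P|{B}) ⇒ P ⊥̸ G | {B}.

No — P and G are d-connected given {B}.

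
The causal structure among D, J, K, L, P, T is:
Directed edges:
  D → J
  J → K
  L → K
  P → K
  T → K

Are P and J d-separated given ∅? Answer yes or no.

Bayes-Ball from P | ∅ reaches {K}.
J ∉ reach(P|∅) ⇒ P ⊥ J | ∅.

Yes — P ⊥ J | ∅.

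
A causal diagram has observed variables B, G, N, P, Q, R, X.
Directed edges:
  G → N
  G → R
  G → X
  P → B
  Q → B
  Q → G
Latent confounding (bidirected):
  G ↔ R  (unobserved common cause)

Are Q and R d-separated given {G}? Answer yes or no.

No — Q and R are d-connected given {G}.

Bayes-Ball from Q | {G} reaches {B,R}.
R ∈ reach(Q|{G}) ⇒ Q ⊥̸ R | {G}.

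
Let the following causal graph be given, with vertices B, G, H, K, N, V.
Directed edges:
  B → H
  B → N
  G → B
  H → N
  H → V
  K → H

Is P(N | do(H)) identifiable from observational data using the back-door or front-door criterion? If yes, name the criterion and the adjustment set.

desc(H)\{H}={N,V}; candidates ⊆ {B,G,K}.
size 0: {}; under {} H still reaches {B,G,K,N} ∋ N.
{B}: H⊥N given {B} in G with H→· removed — back-door holds.
P(N|do(H)) = Σ_{B} P(N|H,B)·P(B).

P(N|do(H)): backdoor, adjust for {B}.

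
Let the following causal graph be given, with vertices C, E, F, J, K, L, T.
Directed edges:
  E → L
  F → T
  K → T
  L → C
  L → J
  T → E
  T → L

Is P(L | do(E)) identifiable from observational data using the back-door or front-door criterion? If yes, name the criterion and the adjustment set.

desc(E)\{E}={C,J,L}; candidates ⊆ {F,K,T}.
size 0: {}; under {} E still reaches {C,F,J,K,L,T} ∋ L.
{T}: E⊥L given {T} in G with E→· removed — back-door holds.
P(L|do(E)) = Σ_{T} P(L|E,T)·P(T).

P(L|do(E)): backdoor, adjust for {T}.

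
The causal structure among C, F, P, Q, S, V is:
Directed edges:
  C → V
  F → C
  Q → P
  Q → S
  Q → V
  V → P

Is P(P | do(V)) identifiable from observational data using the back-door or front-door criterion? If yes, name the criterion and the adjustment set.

P(P|do(V)): backdoor, adjust for {Q}.

desc(V)\{V}={P}; candidates ⊆ {C,F,Q,S}.
size 0: {}; under {} V still reaches {C,F,P,Q,S} ∋ P.
{Q}: V⊥P given {Q} in G with V→· removed — back-door holds.
P(P|do(V)) = Σ_{Q} P(P|V,Q)·P(Q).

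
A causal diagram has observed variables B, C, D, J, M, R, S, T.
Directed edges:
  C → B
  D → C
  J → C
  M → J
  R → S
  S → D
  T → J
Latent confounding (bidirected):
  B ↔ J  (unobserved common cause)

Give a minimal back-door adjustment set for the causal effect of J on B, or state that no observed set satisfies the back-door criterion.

J→B: no observed back-door set.

desc(J)\{J}={B,C}; candidates ⊆ {D,M,R,S,T}.
J↔B: latent back-door arc(s) into J.
size 0: {}; under {} J still reaches {B,M,T} ∋ B.
size 1: {D}, {M}, {R} …(+2); under {D} J still reaches {B,M,T} ∋ B.
size 2: {D,M}, {D,R}, {D,S} …(+7); under {D,M} J still reaches {B,T} ∋ B.
J↔B cannot be blocked by any observed set — no back-door set.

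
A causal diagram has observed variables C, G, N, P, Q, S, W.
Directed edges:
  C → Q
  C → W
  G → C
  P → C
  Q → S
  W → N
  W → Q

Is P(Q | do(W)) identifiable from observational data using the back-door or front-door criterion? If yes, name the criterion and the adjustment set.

desc(W)\{W}={N,Q,S}; candidates ⊆ {C,G,P}.
size 0: {}; under {} W still reaches {C,G,P,Q,S} ∋ Q.
{C}: W⊥Q given {C} in G with W→· removed — back-door holds.
P(Q|do(W)) = Σ_{C} P(Q|W,C)·P(C).

P(Q|do(W)): backdoor, adjust for {C}.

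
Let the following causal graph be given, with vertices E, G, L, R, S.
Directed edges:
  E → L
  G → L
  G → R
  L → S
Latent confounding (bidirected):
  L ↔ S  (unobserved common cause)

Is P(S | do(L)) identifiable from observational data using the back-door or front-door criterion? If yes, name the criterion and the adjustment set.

P(S|do(L)): not identifiable (no BD/FD set).

desc(L)\{L}={S}; candidates ⊆ {E,G,R}.
L↔S: latent back-door arc(s) into L.
size 0: {}; under {} L still reaches {E,G,R,S} ∋ S.
size 1: {E}, {G}, {R}; under {E} L still reaches {G,R,S} ∋ S.
size 2: {E,G}, {E,R}, {G,R}; under {E,G} L still reaches {S} ∋ S.
L↔S cannot be blocked by any observed set — no back-door set.
No mediator lies on a directed L→…→S path.
Neither criterion identifies P(S|do(L)) in this graph.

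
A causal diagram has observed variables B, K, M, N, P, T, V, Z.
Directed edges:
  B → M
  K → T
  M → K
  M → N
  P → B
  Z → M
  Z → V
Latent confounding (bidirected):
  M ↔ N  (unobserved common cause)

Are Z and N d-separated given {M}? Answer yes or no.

No — Z and N are d-connected given {M}.

Bayes-Ball from Z | {M} reaches {B,N,P,V}.
N ∈ reach(Z|{M}) ⇒ Z ⊥̸ N | {M}.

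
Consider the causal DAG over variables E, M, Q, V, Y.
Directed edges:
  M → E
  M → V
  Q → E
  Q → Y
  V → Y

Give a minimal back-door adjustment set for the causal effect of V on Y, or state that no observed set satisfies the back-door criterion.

V→Y: minimal back-door set ∅.

desc(V)\{V}={Y}; candidates ⊆ {E,M,Q}.
∅: V⊥Y given ∅ in G with V→· removed — back-door holds.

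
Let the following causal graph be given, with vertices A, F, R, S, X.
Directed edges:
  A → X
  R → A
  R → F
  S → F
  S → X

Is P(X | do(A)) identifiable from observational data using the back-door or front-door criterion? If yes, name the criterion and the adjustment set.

P(X|do(A)): backdoor, adjust for ∅.

desc(A)\{A}={X}; candidates ⊆ {F,R,S}.
∅: A⊥X given ∅ in G with A→· removed — back-door holds.
P(X|do(A)) = P(X|A) — no adjustment needed.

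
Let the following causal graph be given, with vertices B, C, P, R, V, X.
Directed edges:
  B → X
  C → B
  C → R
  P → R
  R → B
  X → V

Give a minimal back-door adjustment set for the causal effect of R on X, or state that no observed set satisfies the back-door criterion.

desc(R)\{R}={B,V,X}; candidates ⊆ {C,P}.
size 0: {}; under {} R still reaches {B,C,P,V,X} ∋ X.
{C}: R⊥X given {C} in G with R→· removed — back-door holds.

R→X: minimal back-door set {C}.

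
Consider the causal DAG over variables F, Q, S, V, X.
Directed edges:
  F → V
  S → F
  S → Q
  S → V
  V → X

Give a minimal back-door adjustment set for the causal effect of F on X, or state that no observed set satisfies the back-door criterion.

desc(F)\{F}={V,X}; candidates ⊆ {Q,S}.
size 0: {}; under {} F still reaches {Q,S,V,X} ∋ X.
{S}: F⊥X given {S} in G with F→· removed — back-door holds.

F→X: minimal back-door set {S}.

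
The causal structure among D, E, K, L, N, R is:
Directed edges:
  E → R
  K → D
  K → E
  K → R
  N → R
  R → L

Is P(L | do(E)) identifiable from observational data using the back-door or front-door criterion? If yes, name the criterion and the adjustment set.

P(L|do(E)): backdoor, adjust for {K}.

desc(E)\{E}={L,R}; candidates ⊆ {D,K,N}.
size 0: {}; under {} E still reaches {D,K,L,R} ∋ L.
{K}: E⊥L given {K} in G with E→· removed — back-door holds.
P(L|do(E)) = Σ_{K} P(L|E,K)·P(K).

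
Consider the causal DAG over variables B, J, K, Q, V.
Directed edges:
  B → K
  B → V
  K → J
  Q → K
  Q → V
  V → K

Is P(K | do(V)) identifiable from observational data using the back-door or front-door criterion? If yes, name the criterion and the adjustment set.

P(K|do(V)): backdoor, adjust for {B, Q}.

desc(V)\{V}={J,K}; candidates ⊆ {B,Q}.
size 0: {}; under {} V still reaches {B,J,K,Q} ∋ K.
size 1: {B}, {Q}; under {B} V still reaches {J,K,Q} ∋ K.
{B,Q}: V⊥K given {B,Q} in G with V→· removed — back-door holds.
P(K|do(V)) = Σ_{B,Q} P(K|V,B,Q)·P(B,Q).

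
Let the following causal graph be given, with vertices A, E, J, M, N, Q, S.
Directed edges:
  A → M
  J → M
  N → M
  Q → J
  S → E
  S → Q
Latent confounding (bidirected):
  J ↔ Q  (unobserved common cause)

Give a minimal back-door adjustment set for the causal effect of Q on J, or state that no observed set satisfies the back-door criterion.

Q→J: no observed back-door set.

desc(Q)\{Q}={J,M}; candidates ⊆ {A,E,N,S}.
Q↔J: latent back-door arc(s) into Q.
size 0: {}; under {} Q still reaches {E,J,M,S} ∋ J.
size 1: {A}, {E}, {N} …(+1); under {A} Q still reaches {E,J,M,S} ∋ J.
size 2: {A,E}, {A,N}, {A,S} …(+3); under {A,E} Q still reaches {J,M,S} ∋ J.
Q↔J cannot be blocked by any observed set — no back-door set.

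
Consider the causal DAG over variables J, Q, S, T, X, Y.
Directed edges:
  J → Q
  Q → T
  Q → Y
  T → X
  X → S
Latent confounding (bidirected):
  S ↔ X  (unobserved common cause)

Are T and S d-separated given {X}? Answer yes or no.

No — T and S are d-connected given {X}.

Bayes-Ball from T | {X} reaches {J,Q,S,Y}.
S ∈ reach(T|{X}) ⇒ T ⊥̸ S | {X}.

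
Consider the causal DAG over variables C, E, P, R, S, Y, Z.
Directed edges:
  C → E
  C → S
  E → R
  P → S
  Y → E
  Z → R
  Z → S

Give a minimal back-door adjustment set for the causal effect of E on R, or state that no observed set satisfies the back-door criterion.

desc(E)\{E}={R}; candidates ⊆ {C,P,S,Y,Z}.
∅: E⊥R given ∅ in G with E→· removed — back-door holds.

E→R: minimal back-door set ∅.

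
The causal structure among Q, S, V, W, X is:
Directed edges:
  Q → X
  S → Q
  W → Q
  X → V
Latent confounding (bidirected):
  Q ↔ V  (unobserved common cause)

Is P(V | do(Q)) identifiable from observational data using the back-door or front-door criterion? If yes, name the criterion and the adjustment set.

P(V|do(Q)): frontdoor, adjust for {X}.

desc(Q)\{Q}={V,X}; candidates ⊆ {S,W}.
Q↔V: latent back-door arc(s) into Q.
size 0: {}; under {} Q still reaches {S,V,W} ∋ V.
size 1: {S}, {W}; under {S} Q still reaches {V,W} ∋ V.
size 2: {S,W}; under {S,W} Q still reaches {V} ∋ V.
Q↔V cannot be blocked by any observed set — no back-door set.
{X}: (i) intercepts every directed Q→V path; (ii) no back-door Q→{X}; (iii) {Q} blocks every back-door {X}→V. Front-door holds.
P(V|do(Q)) = Σ_{X} P(X|Q) Σ_{Q'} P(V|X,Q')P(Q').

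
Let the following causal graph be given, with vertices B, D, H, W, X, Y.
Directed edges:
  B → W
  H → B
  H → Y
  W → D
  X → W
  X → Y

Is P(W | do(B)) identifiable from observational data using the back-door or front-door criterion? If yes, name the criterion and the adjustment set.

desc(B)\{B}={D,W}; candidates ⊆ {H,X,Y}.
∅: B⊥W given ∅ in G with B→· removed — back-door holds.
P(W|do(B)) = P(W|B) — no adjustment needed.

P(W|do(B)): backdoor, adjust for ∅.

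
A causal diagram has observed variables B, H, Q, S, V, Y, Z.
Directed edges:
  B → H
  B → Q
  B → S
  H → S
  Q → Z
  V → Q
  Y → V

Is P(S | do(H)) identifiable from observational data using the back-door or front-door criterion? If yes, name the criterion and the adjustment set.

P(S|do(H)): backdoor, adjust for {B}.

desc(H)\{H}={S}; candidates ⊆ {B,Q,V,Y,Z}.
size 0: {}; under {} H still reaches {B,Q,S,Z} ∋ S.
{B}: H⊥S given {B} in G with H→· removed — back-door holds.
P(S|do(H)) = Σ_{B} P(S|H,B)·P(B).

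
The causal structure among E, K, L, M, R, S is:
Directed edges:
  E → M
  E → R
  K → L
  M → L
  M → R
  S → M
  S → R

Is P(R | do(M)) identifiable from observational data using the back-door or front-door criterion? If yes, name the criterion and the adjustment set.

desc(M)\{M}={L,R}; candidates ⊆ {E,K,S}.
size 0: {}; under {} M still reaches {E,R,S} ∋ R.
size 1: {E}, {K}, {S}; under {E} M still reaches {R,S} ∋ R.
{E,S}: M⊥R given {E,S} in G with M→· removed — back-door holds.
P(R|do(M)) = Σ_{E,S} P(R|M,E,S)·P(E,S).

P(R|do(M)): backdoor, adjust for {E, S}.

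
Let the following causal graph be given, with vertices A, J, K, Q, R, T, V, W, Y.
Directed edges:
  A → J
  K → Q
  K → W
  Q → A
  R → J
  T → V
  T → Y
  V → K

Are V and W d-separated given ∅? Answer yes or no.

No — V and W are d-connected given ∅.

Bayes-Ball from V | ∅ reaches {A,J,K,Q,T,W,Y}.
W ∈ reach(V|∅) ⇒ V ⊥̸ W | ∅.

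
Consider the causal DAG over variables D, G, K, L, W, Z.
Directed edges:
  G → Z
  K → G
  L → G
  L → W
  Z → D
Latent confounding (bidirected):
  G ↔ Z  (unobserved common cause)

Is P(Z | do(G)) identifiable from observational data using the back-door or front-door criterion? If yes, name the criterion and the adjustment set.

desc(G)\{G}={D,Z}; candidates ⊆ {K,L,W}.
G↔Z: latent back-door arc(s) into G.
size 0: {}; under {} G still reaches {D,K,L,W,Z} ∋ Z.
size 1: {K}, {L}, {W}; under {K} G still reaches {D,L,W,Z} ∋ Z.
size 2: {K,L}, {K,W}, {L,W}; under {K,L} G still reaches {D,Z} ∋ Z.
G↔Z cannot be blocked by any observed set — no back-door set.
No mediator lies on a directed G→…→Z path.
Neither criterion identifies P(Z|do(G)) in this graph.

P(Z|do(G)): not identifiable (no BD/FD set).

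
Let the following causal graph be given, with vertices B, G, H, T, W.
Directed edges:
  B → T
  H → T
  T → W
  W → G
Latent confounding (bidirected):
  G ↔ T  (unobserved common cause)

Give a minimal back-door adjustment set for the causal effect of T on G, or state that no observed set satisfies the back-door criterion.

desc(T)\{T}={G,W}; candidates ⊆ {B,H}.
T↔G: latent back-door arc(s) into T.
size 0: {}; under {} T still reaches {B,G,H} ∋ G.
size 1: {B}, {H}; under {B} T still reaches {G,H} ∋ G.
size 2: {B,H}; under {B,H} T still reaches {G} ∋ G.
T↔G cannot be blocked by any observed set — no back-door set.

T→G: no observed back-door set.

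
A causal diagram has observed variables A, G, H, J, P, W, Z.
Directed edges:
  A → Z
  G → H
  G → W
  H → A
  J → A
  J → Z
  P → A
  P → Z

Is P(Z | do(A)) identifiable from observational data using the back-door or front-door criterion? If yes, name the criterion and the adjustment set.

P(Z|do(A)): backdoor, adjust for {J, P}.

desc(A)\{A}={Z}; candidates ⊆ {G,H,J,P,W}.
size 0: {}; under {} A still reaches {G,H,J,P,W,Z} ∋ Z.
size 1: {G}, {H}, {J} …(+2); under {G} A still reaches {H,J,P,Z} ∋ Z.
{J,P}: A⊥Z given {J,P} in G with A→· removed — back-door holds.
P(Z|do(A)) = Σ_{J,P} P(Z|A,J,P)·P(J,P).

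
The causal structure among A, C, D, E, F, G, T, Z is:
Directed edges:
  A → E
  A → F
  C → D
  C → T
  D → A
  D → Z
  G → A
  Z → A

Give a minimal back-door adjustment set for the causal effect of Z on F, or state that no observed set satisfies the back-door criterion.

Z→F: minimal back-door set {D}.

desc(Z)\{Z}={A,E,F}; candidates ⊆ {C,D,G,T}.
size 0: {}; under {} Z still reaches {A,C,D,E,F,T} ∋ F.
{D}: Z⊥F given {D} in G with Z→· removed — back-door holds.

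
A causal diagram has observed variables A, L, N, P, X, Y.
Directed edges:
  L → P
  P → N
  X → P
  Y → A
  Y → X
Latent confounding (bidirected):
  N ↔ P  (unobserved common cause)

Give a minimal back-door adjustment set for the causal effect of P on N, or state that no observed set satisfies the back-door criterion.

desc(P)\{P}={N}; candidates ⊆ {A,L,X,Y}.
P↔N: latent back-door arc(s) into P.
size 0: {}; under {} P still reaches {A,L,N,X,Y} ∋ N.
size 1: {A}, {L}, {X} …(+1); under {A} P still reaches {L,N,X,Y} ∋ N.
size 2: {A,L}, {A,X}, {A,Y} …(+3); under {A,L} P still reaches {N,X,Y} ∋ N.
P↔N cannot be blocked by any observed set — no back-door set.

P→N: no observed back-door set.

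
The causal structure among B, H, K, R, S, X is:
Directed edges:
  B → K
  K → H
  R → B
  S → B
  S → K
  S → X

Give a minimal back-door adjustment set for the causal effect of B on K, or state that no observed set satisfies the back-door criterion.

desc(B)\{B}={H,K}; candidates ⊆ {R,S,X}.
size 0: {}; under {} B still reaches {H,K,R,S,X} ∋ K.
{S}: B⊥K given {S} in G with B→· removed — back-door holds.

B→K: minimal back-door set {S}.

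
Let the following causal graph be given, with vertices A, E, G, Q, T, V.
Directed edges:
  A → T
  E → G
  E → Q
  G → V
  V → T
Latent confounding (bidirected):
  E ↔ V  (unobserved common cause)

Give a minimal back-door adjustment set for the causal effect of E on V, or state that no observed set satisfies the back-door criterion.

E→V: no observed back-door set.

desc(E)\{E}={G,Q,T,V}; candidates ⊆ {A}.
E↔V: latent back-door arc(s) into E.
size 0: {}; under {} E still reaches {T,V} ∋ V.
size 1: {A}; under {A} E still reaches {T,V} ∋ V.
E↔V cannot be blocked by any observed set — no back-door set.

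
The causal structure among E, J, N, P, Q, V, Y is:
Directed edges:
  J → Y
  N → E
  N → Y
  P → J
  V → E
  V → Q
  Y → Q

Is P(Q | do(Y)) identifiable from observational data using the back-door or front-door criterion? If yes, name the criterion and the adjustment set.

desc(Y)\{Y}={Q}; candidates ⊆ {E,J,N,P,V}.
∅: Y⊥Q given ∅ in G with Y→· removed — back-door holds.
P(Q|do(Y)) = P(Q|Y) — no adjustment needed.

P(Q|do(Y)): backdoor, adjust for ∅.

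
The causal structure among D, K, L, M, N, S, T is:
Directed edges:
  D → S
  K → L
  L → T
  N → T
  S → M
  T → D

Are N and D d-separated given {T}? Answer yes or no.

Yes — N ⊥ D | {T}.

Bayes-Ball from N | {T} reaches {K,L}.
D ∉ reach(N|{T}) ⇒ N ⊥ D | {T}.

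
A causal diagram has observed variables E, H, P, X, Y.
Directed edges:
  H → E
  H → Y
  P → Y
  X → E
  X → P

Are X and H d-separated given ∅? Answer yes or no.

Bayes-Ball from X | ∅ reaches {E,P,Y}.
H ∉ reach(X|∅) ⇒ X ⊥ H | ∅.

Yes — X ⊥ H | ∅.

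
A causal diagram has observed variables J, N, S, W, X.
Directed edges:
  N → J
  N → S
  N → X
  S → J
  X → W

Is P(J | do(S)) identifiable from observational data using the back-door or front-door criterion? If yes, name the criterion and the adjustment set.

desc(S)\{S}={J}; candidates ⊆ {N,W,X}.
size 0: {}; under {} S still reaches {J,N,W,X} ∋ J.
{N}: S⊥J given {N} in G with S→· removed — back-door holds.
P(J|do(S)) = Σ_{N} P(J|S,N)·P(N).

P(J|do(S)): backdoor, adjust for {N}.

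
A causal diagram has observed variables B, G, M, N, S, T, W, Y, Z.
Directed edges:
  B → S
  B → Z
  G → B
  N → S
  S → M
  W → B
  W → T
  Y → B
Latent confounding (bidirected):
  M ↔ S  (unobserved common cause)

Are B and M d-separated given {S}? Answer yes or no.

Bayes-Ball from B | {S} reaches {G,M,N,T,W,Y,Z}.
M ∈ reach(B|{S}) ⇒ B ⊥̸ M | {S}.

No — B and M are d-connected given {S}.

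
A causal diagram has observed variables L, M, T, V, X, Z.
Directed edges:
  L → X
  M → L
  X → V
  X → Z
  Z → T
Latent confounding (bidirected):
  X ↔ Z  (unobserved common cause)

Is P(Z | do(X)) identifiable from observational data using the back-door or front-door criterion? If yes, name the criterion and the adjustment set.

P(Z|do(X)): not identifiable (no BD/FD set).

desc(X)\{X}={T,V,Z}; candidates ⊆ {L,M}.
X↔Z: latent back-door arc(s) into X.
size 0: {}; under {} X still reaches {L,M,T,Z} ∋ Z.
size 1: {L}, {M}; under {L} X still reaches {T,Z} ∋ Z.
size 2: {L,M}; under {L,M} X still reaches {T,Z} ∋ Z.
X↔Z cannot be blocked by any observed set — no back-door set.
No mediator lies on a directed X→…→Z path.
Neither criterion identifies P(Z|do(X)) in this graph.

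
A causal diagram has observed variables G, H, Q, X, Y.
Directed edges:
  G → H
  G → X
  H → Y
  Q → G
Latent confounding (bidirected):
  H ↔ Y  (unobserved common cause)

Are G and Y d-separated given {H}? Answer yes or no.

Bayes-Ball from G | {H} reaches {Q,X,Y}.
Y ∈ reach(G|{H}) ⇒ G ⊥̸ Y | {H}.

No — G and Y are d-connected given {H}.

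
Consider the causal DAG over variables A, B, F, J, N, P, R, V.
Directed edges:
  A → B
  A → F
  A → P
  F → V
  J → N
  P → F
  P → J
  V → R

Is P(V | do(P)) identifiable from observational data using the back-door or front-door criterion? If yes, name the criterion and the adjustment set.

desc(P)\{P}={F,J,N,R,V}; candidates ⊆ {A,B}.
size 0: {}; under {} P still reaches {A,B,F,R,V} ∋ V.
{A}: P⊥V given {A} in G with P→· removed — back-door holds.
P(V|do(P)) = Σ_{A} P(V|P,A)·P(A).

P(V|do(P)): backdoor, adjust for {A}.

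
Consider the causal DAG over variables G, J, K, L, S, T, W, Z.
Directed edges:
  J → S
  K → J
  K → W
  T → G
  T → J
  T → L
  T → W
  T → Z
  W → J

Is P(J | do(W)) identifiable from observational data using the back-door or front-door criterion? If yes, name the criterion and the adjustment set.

P(J|do(W)): backdoor, adjust for {K, T}.

desc(W)\{W}={J,S}; candidates ⊆ {G,K,L,T,Z}.
size 0: {}; under {} W still reaches {G,J,K,L,S,T,Z} ∋ J.
size 1: {G}, {K}, {L} …(+2); under {G} W still reaches {J,K,L,S,T,Z} ∋ J.
{K,T}: W⊥J given {K,T} in G with W→· removed — back-door holds.
P(J|do(W)) = Σ_{K,T} P(J|W,K,T)·P(K,T).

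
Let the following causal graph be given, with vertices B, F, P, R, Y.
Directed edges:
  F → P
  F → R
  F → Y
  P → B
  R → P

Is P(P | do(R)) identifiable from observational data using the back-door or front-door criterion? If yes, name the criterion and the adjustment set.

desc(R)\{R}={B,P}; candidates ⊆ {F,Y}.
size 0: {}; under {} R still reaches {B,F,P,Y} ∋ P.
{F}: R⊥P given {F} in G with R→· removed — back-door holds.
P(P|do(R)) = Σ_{F} P(P|R,F)·P(F).

P(P|do(R)): backdoor, adjust for {F}.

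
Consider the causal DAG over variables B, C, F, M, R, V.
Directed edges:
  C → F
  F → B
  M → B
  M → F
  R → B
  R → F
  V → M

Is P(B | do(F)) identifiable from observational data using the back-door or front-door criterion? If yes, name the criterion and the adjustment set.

P(B|do(F)): backdoor, adjust for {M, R}.

desc(F)\{F}={B}; candidates ⊆ {C,M,R,V}.
size 0: {}; under {} F still reaches {B,C,M,R,V} ∋ B.
size 1: {C}, {M}, {R} …(+1); under {C} F still reaches {B,M,R,V} ∋ B.
{M,R}: F⊥B given {M,R} in G with F→· removed — back-door holds.
P(B|do(F)) = Σ_{M,R} P(B|F,M,R)·P(M,R).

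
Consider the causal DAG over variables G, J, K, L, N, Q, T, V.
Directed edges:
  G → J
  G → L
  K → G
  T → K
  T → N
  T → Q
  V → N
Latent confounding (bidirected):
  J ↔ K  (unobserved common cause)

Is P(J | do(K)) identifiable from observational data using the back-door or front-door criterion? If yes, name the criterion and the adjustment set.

desc(K)\{K}={G,J,L}; candidates ⊆ {N,Q,T,V}.
K↔J: latent back-door arc(s) into K.
size 0: {}; under {} K still reaches {J,N,Q,T} ∋ J.
size 1: {N}, {Q}, {T} …(+1); under {N} K still reaches {J,Q,T,V} ∋ J.
size 2: {N,Q}, {N,T}, {N,V} …(+3); under {N,Q} K still reaches {J,T,V} ∋ J.
K↔J cannot be blocked by any observed set — no back-door set.
{G}: (i) intercepts every directed K→J path; (ii) no back-door K→{G}; (iii) {K} blocks every back-door {G}→J. Front-door holds.
P(J|do(K)) = Σ_{G} P(G|K) Σ_{K'} P(J|G,K')P(K').

P(J|do(K)): frontdoor, adjust for {G}.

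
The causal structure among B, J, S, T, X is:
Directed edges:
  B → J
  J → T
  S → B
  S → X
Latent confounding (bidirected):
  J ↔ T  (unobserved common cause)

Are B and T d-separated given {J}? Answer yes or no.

Bayes-Ball from B | {J} reaches {S,T,X}.
T ∈ reach(B|{J}) ⇒ B ⊥̸ T | {J}.

No — B and T are d-connected given {J}.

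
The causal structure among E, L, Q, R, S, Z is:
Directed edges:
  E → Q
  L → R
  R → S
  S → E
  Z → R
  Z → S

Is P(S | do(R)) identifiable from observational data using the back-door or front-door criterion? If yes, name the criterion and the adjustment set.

P(S|do(R)): backdoor, adjust for {Z}.

desc(R)\{R}={E,Q,S}; candidates ⊆ {L,Z}.
size 0: {}; under {} R still reaches {E,L,Q,S,Z} ∋ S.
{Z}: R⊥S given {Z} in G with R→· removed — back-door holds.
P(S|do(R)) = Σ_{Z} P(S|R,Z)·P(Z).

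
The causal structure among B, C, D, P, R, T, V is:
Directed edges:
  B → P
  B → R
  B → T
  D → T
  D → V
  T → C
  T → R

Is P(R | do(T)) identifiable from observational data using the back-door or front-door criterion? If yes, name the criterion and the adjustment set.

desc(T)\{T}={C,R}; candidates ⊆ {B,D,P,V}.
size 0: {}; under {} T still reaches {B,D,P,R,V} ∋ R.
{B}: T⊥R given {B} in G with T→· removed — back-door holds.
P(R|do(T)) = Σ_{B} P(R|T,B)·P(B).

P(R|do(T)): backdoor, adjust for {B}.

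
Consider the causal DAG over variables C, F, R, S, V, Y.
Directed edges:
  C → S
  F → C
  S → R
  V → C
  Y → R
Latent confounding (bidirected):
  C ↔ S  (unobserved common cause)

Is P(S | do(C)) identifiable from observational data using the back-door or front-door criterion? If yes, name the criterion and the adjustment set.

desc(C)\{C}={R,S}; candidates ⊆ {F,V,Y}.
C↔S: latent back-door arc(s) into C.
size 0: {}; under {} C still reaches {F,R,S,V} ∋ S.
size 1: {F}, {V}, {Y}; under {F} C still reaches {R,S,V} ∋ S.
size 2: {F,V}, {F,Y}, {V,Y}; under {F,V} C still reaches {R,S} ∋ S.
C↔S cannot be blocked by any observed set — no back-door set.
No mediator lies on a directed C→…→S path.
Neither criterion identifies P(S|do(C)) in this graph.

P(S|do(C)): not identifiable (no BD/FD set).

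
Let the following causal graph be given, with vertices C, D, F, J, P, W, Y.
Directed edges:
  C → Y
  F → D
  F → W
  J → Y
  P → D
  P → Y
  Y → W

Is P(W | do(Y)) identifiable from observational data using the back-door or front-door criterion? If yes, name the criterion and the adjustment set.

P(W|do(Y)): backdoor, adjust for ∅.

desc(Y)\{Y}={W}; candidates ⊆ {C,D,F,J,P}.
∅: Y⊥W given ∅ in G with Y→· removed — back-door holds.
P(W|do(Y)) = P(W|Y) — no adjustment needed.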